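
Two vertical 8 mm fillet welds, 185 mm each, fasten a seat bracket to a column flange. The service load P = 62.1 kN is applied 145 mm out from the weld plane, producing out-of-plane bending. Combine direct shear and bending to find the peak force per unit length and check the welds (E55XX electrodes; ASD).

E55XX → F_EXX = 550 MPa.
L_w = 2 × 185 = 370 mm; section modulus (unit throat) S = 2 × L²/6 = 11410 mm².
Direct shear f_v = P/L_w = 62.1×10³/370 = 167.8 N/mm.
Moment M = P × e = 62.1×10³ × 145 = 9004500 N·mm; bending f_b = M/S = 789.3 N/mm.
f_max = √(f_v² + f_b²) = √(167.8² + 789.3²) = 806.9 N/mm.
r_n/Ω = (1/2.0) × 0.6 × 550 × (0.707 × 8) = 933.2 N/mm → adequate.

f_max ≈ 807 N/mm; adequate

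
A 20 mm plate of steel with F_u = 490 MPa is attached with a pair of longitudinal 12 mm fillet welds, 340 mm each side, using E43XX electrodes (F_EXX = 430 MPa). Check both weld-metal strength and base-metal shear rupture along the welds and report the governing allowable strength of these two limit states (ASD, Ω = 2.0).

t_e = 0.707 × 12 = 8.484 mm; L = 680 mm.
Weld metal: R_n/Ω = (1/2.0) × 0.6 × 430 × 8.484 × 680 × 10⁻³ = 744.2 kN.
Base metal (shear rupture): R_n/Ω = (1/2.0) × 0.6 × 490 × 20 × 680 × 10⁻³ = 1999 kN.
Governing: weld metal.

R_n/Ω ≈ 744 kN (weld metal governs)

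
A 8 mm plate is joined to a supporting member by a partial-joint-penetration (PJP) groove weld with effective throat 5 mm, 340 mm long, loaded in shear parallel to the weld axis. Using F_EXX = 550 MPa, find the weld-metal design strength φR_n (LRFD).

φR_n ≈ 421 kN

Effective throat (given) t_e = 5 mm.
A_we = 5 × 340 = 1700 mm².
F_nw = 0.6 F_EXX = 330 MPa.
φR_n = 0.75 × 330 × 1700 × 10⁻³ = 420.8 kN.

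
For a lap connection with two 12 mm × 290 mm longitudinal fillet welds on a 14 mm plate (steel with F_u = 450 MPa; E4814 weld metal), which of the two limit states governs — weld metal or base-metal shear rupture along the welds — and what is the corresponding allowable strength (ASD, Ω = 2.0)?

R_n/Ω ≈ 709 kN (weld metal governs)

E48XX → F_EXX = 480 MPa.
t_e = 0.707 × 12 = 8.484 mm; L = 580 mm.
Weld metal: R_n/Ω = (1/2.0) × 0.6 × 480 × 8.484 × 580 × 10⁻³ = 708.6 kN.
Base metal (shear rupture): R_n/Ω = (1/2.0) × 0.6 × 450 × 14 × 580 × 10⁻³ = 1096 kN.
Governing: weld metal.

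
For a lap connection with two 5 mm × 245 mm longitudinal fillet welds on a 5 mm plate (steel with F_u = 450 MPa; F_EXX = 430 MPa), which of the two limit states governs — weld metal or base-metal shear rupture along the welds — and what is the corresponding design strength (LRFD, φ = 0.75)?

t_e = 0.707 × 5 = 3.535 mm; L = 490 mm.
Weld metal: φR_n = 0.75 × 0.6 × 430 × 3.535 × 490 × 10⁻³ = 335.2 kN.
Base metal (shear rupture): φR_n = 0.75 × 0.6 × 450 × 5 × 490 × 10⁻³ = 496.1 kN.
Governing: weld metal.

φR_n ≈ 335 kN (weld metal governs)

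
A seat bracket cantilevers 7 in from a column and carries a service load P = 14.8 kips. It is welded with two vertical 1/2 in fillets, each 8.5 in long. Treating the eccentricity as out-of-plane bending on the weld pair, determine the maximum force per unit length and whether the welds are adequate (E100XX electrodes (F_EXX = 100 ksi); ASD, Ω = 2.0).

L_w = 2 × 8.5 = 17 in; section modulus (unit throat) S = 2 × L²/6 = 24.08 in².
Direct shear f_v = P/L_w = 14.8/17 = 0.8706 kip/in.
Moment M = P × e = 14.8 × 7 = 103.6 kip·in; bending f_b = M/S = 4.302 kip/in.
f_max = √(f_v² + f_b²) = √(0.8706² + 4.302²) = 4.389 kip/in.
r_n/Ω = (1/2.0) × 0.6 × 100 × (0.707 × 0.5) = 10.6 kip/in → adequate.

f_max ≈ 4.39 kip/in; adequate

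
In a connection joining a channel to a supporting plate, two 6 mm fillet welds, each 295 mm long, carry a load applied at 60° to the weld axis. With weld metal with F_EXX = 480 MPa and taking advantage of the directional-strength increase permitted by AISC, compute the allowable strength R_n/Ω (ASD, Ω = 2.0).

R_n/Ω ≈ 506 kN

t_e = 0.707 × 6 = 4.242 mm; A_we = 4.242 × 590 = 2503 mm².
Directional factor: 1.0 + 0.5 sin^1.5(60°) = 1.403.
F_nw = 0.6 × 480 × 1.403 = 404.1 MPa.
R_n/Ω = (404.1 × 2503) / 2.0 × 10⁻³ = 505.6 kN.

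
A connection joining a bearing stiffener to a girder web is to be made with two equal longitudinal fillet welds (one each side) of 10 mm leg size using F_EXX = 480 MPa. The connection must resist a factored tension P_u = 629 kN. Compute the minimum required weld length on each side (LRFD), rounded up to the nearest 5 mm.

L = 210 mm on each side

Throat t_e = 0.707 × 10 = 7.07 mm.
φr_n = 0.75 × 0.6 × 480 × 7.07 × 10⁻³ = 1.527 kN/mm.
L_req = P_u / φr_n = 629 / 1.527 = 411.9 mm total.
Per side: 411.9 / 2 = 205.9 mm.
Round up → use L = 210 mm on each side.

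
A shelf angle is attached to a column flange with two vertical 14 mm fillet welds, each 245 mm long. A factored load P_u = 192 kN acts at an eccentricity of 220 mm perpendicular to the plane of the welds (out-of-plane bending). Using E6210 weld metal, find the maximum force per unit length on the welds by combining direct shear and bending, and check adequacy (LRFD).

f_max ≈ 2150 N/mm; adequate

E62XX → F_EXX = 620 MPa.
L_w = 2 × 245 = 490 mm; section modulus (unit throat) S = 2 × L²/6 = 20010 mm².
Direct shear f_v = P/L_w = 192×10³/490 = 391.8 N/mm.
Moment M = P × e = 192×10³ × 220 = 42240000 N·mm; bending f_b = M/S = 2111 N/mm.
f_max = √(f_v² + f_b²) = √(391.8² + 2111²) = 2147 N/mm.
φr_n = 0.75 × 0.6 × 620 × (0.707 × 14) = 2762 N/mm → adequate.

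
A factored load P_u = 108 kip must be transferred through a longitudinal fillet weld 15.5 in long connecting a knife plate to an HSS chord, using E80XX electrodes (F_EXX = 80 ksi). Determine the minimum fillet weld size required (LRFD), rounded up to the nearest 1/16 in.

Total weld length L = 15.5 in.
Required throat t_e = P_u / (φ × 0.6 F_EXX × L) = 108 / (0.75 × 0.6 × 80 × 15.5) = 0.1935 in.
Required leg w = t_e / 0.707 = 0.2738 in → use 5/16 in.

w = 5/16 in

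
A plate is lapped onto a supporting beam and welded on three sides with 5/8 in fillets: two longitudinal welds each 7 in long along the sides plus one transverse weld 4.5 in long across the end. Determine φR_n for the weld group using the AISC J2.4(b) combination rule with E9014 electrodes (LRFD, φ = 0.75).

E90XX → F_EXX = 90 ksi.
t_e = 0.707 × 0.625 = 0.4419 in.
R_nwl = 0.6 × 90 × 0.4419 × 14 = 334.1 kip (longitudinal, 2 welds).
R_nwt = 0.6 × 90 × 0.4419 × 4.5 = 107.4 kip (transverse, base value).
(i) R_nwl + R_nwt = 441.4 kip; (ii) 0.85 R_nwl + 1.5 R_nwt = 445 kip.
R_n = max = 445 kip [governs: (ii)]; φR_n = 333.8 kip.

φR_n ≈ 334 kip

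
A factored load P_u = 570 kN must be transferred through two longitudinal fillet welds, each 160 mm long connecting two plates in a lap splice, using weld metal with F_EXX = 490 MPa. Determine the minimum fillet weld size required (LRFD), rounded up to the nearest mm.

w = 12 mm

Total weld length L = 320 mm.
Required throat t_e = P_u / (φ × 0.6 F_EXX × L) = 570 / (0.75 × 0.6 × 490 × 320 × 10⁻³) = 8.078 mm.
Required leg w = t_e / 0.707 = 11.43 mm → use 12 mm.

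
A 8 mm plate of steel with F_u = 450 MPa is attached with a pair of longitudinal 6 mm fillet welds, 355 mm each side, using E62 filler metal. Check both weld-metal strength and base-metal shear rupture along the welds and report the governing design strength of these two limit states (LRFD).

φR_n ≈ 840 kN (weld metal governs)

E62XX → F_EXX = 620 MPa.
t_e = 0.707 × 6 = 4.242 mm; L = 710 mm.
Weld metal: φR_n = 0.75 × 0.6 × 620 × 4.242 × 710 × 10⁻³ = 840.3 kN.
Base metal (shear rupture): φR_n = 0.75 × 0.6 × 450 × 8 × 710 × 10⁻³ = 1150 kN.
Governing: weld metal.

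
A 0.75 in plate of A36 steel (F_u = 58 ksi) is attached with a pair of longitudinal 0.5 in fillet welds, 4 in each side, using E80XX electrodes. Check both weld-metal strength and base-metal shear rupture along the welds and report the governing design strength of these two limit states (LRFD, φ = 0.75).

E80XX → F_EXX = 80 ksi.
t_e = 0.707 × 0.5 = 0.3535 in; L = 8 in.
Weld metal: φR_n = 0.75 × 0.6 × 80 × 0.3535 × 8 = 101.8 kip.
Base metal (shear rupture): φR_n = 0.75 × 0.6 × 58 × 0.75 × 8 = 156.6 kip.
Governing: weld metal.

φR_n ≈ 102 kip (weld metal governs)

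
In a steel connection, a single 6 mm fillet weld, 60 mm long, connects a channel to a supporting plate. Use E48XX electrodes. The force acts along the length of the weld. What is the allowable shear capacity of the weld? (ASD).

E48XX → F_EXX = 480 MPa.
Effective throat t_e = 0.707 × 6 = 4.242 mm.
Total length L = 60 mm; A_we = 4.242 × 60 = 254.5 mm².
F_nw = 0.6 F_EXX = 0.6 × 480 = 288 MPa.
R_n = 288 × 254.5 × 10⁻³ = 73.3 kN; R_n/Ω = 73.3/2.0 = 36.65 kN.

R_n/Ω ≈ 36.7 kN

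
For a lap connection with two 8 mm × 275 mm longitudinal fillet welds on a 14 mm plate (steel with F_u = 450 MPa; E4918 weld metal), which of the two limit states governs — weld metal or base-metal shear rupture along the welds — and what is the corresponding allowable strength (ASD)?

R_n/Ω ≈ 457 kN (weld metal governs)

E49XX → F_EXX = 490 MPa.
t_e = 0.707 × 8 = 5.656 mm; L = 550 mm.
Weld metal: R_n/Ω = (1/2.0) × 0.6 × 490 × 5.656 × 550 × 10⁻³ = 457.3 kN.
Base metal (shear rupture): R_n/Ω = (1/2.0) × 0.6 × 450 × 14 × 550 × 10⁻³ = 1040 kN.
Governing: weld metal.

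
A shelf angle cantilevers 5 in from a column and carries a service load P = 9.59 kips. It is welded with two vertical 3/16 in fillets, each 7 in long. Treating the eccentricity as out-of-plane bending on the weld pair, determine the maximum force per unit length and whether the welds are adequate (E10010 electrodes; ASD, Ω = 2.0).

E100XX → F_EXX = 100 ksi.
L_w = 2 × 7 = 14 in; section modulus (unit throat) S = 2 × L²/6 = 16.33 in².
Direct shear f_v = P/L_w = 9.59/14 = 0.685 kip/in.
Moment M = P × e = 9.59 × 5 = 47.95 kip·in; bending f_b = M/S = 2.936 kip/in.
f_max = √(f_v² + f_b²) = √(0.685² + 2.936²) = 3.015 kip/in.
r_n/Ω = (1/2.0) × 0.6 × 100 × (0.707 × 0.1875) = 3.977 kip/in → adequate.

f_max ≈ 3.01 kip/in; adequate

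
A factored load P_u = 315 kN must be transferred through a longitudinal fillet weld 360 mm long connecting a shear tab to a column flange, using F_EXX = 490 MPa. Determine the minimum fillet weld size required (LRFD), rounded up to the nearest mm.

Total weld length L = 360 mm.
Required throat t_e = P_u / (φ × 0.6 F_EXX × L) = 315 / (0.75 × 0.6 × 490 × 360 × 10⁻³) = 3.968 mm.
Required leg w = t_e / 0.707 = 5.613 mm → use 6 mm.

w = 6 mm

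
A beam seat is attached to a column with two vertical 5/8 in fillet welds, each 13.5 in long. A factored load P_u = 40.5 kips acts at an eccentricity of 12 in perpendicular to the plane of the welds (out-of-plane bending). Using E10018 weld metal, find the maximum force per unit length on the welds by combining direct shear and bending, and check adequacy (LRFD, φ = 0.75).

E100XX → F_EXX = 100 ksi.
L_w = 2 × 13.5 = 27 in; section modulus (unit throat) S = 2 × L²/6 = 60.75 in².
Direct shear f_v = P/L_w = 40.5/27 = 1.5 kip/in.
Moment M = P × e = 40.5 × 12 = 486 kip·in; bending f_b = M/S = 8 kip/in.
f_max = √(f_v² + f_b²) = √(1.5² + 8²) = 8.139 kip/in.
φr_n = 0.75 × 0.6 × 100 × (0.707 × 0.625) = 19.88 kip/in → adequate.

f_max ≈ 8.14 kip/in; adequate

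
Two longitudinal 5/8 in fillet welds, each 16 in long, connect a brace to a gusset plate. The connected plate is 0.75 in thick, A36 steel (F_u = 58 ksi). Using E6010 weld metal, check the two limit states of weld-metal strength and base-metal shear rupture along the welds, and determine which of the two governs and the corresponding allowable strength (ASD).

R_n/Ω ≈ 255 kip (weld metal governs)

E60XX → F_EXX = 60 ksi.
t_e = 0.707 × 0.625 = 0.4419 in; L = 32 in.
Weld metal: R_n/Ω = (1/2.0) × 0.6 × 60 × 0.4419 × 32 = 254.5 kip.
Base metal (shear rupture): R_n/Ω = (1/2.0) × 0.6 × 58 × 0.75 × 32 = 417.6 kip.
Governing: weld metal.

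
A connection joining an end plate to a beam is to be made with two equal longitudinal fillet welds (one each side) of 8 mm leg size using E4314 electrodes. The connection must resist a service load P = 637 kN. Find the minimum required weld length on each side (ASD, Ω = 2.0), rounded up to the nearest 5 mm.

L = 440 mm on each side

E43XX → F_EXX = 430 MPa.
Throat t_e = 0.707 × 8 = 5.656 mm.
r_n/Ω = (0.6 × 430 × 5.656) / 2.0 = 729.6 N/mm = 0.7296 kN/mm.
L_req = P / (r_n/Ω) = 637 / 0.7296 = 873.1 mm total.
Per side: 873.1 / 2 = 436.5 mm.
Round up → use L = 440 mm on each side.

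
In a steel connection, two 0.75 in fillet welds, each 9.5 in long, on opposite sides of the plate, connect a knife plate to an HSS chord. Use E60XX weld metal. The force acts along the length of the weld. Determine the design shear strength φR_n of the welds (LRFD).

φR_n ≈ 272 kip

E60XX → F_EXX = 60 ksi.
Effective throat t_e = 0.707 × 0.75 = 0.5302 in.
Total length L = 19 in; A_we = 0.5302 × 19 = 10.07 in².
F_nw = 0.6 F_EXX = 0.6 × 60 = 36 ksi.
φR_n = 0.75 × 36 × 10.07 = 272 kip.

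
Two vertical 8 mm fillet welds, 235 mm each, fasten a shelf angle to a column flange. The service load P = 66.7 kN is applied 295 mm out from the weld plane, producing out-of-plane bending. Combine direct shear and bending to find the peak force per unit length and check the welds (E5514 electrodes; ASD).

E55XX → F_EXX = 550 MPa.
L_w = 2 × 235 = 470 mm; section modulus (unit throat) S = 2 × L²/6 = 18410 mm².
Direct shear f_v = P/L_w = 66.7×10³/470 = 141.9 N/mm.
Moment M = P × e = 66.7×10³ × 295 = 19676000 N·mm; bending f_b = M/S = 1069 N/mm.
f_max = √(f_v² + f_b²) = √(141.9² + 1069²) = 1078 N/mm.
r_n/Ω = (1/2.0) × 0.6 × 550 × (0.707 × 8) = 933.2 N/mm → NOT adequate.

f_max ≈ 1080 N/mm; NOT adequate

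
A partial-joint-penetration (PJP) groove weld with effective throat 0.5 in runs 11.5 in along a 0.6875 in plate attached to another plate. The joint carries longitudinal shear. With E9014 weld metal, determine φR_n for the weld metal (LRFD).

E90XX → F_EXX = 90 ksi.
Effective throat (given) t_e = 0.5 in.
A_we = 0.5 × 11.5 = 5.75 in².
F_nw = 0.6 F_EXX = 54 ksi.
φR_n = 0.75 × 54 × 5.75 = 232.9 kips.

φR_n ≈ 233 kips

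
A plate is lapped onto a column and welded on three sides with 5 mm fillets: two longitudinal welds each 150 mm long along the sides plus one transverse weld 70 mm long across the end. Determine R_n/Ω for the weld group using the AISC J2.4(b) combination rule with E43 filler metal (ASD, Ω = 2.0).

R_n/Ω ≈ 169 kN

E43XX → F_EXX = 430 MPa.
t_e = 0.707 × 5 = 3.535 mm.
R_nwl = 0.6 × 430 × 3.535 × 300 × 10⁻³ = 273.6 kN (longitudinal, 2 welds).
R_nwt = 0.6 × 430 × 3.535 × 70 × 10⁻³ = 63.84 kN (transverse, base value).
(i) R_nwl + R_nwt = 337.5 kN; (ii) 0.85 R_nwl + 1.5 R_nwt = 328.3 kN.
R_n = max = 337.5 kN [governs: (i)]; R_n/Ω = 168.7 kN.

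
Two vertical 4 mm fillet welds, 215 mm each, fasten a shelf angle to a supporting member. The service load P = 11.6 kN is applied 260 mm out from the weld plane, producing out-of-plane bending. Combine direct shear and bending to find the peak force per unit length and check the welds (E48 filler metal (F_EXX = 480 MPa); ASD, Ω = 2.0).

f_max ≈ 198 N/mm; adequate

L_w = 2 × 215 = 430 mm; section modulus (unit throat) S = 2 × L²/6 = 15410 mm².
Direct shear f_v = P/L_w = 11.6×10³/430 = 26.98 N/mm.
Moment M = P × e = 11.6×10³ × 260 = 3016000 N·mm; bending f_b = M/S = 195.7 N/mm.
f_max = √(f_v² + f_b²) = √(26.98² + 195.7²) = 197.6 N/mm.
r_n/Ω = (1/2.0) × 0.6 × 480 × (0.707 × 4) = 407.2 N/mm → adequate.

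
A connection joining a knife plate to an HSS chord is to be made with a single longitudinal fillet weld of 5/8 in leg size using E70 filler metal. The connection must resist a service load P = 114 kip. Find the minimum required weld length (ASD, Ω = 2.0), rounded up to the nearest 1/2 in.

E70XX → F_EXX = 70 ksi.
Throat t_e = 0.707 × 0.625 = 0.4419 in.
r_n/Ω = (0.6 × 70 × 0.4419) / 2.0 = 9.279 kip/in.
L_req = P / (r_n/Ω) = 114 / 9.279 = 12.29 in total.
Round up → use L = 12.5 in.

L = 12.5 in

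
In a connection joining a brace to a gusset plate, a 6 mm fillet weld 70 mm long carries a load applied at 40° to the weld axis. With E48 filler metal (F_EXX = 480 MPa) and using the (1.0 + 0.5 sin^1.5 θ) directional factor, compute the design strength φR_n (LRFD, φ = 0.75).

φR_n ≈ 80.7 kN

t_e = 0.707 × 6 = 4.242 mm; A_we = 4.242 × 70 = 296.9 mm².
Directional factor: 1.0 + 0.5 sin^1.5(40°) = 1.258.
F_nw = 0.6 × 480 × 1.258 = 362.2 MPa.
φR_n = 0.75 × 362.2 × 296.9 × 10⁻³ = 80.67 kN.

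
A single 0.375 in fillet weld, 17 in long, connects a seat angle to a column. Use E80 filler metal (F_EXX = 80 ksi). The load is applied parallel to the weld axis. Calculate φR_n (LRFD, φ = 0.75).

φR_n ≈ 162 kips

Effective throat t_e = 0.707 × 0.375 = 0.2651 in.
Total length L = 17 in; A_we = 0.2651 × 17 = 4.507 in².
F_nw = 0.6 F_EXX = 0.6 × 80 = 48 ksi.
φR_n = 0.75 × 48 × 4.507 = 162.3 kips.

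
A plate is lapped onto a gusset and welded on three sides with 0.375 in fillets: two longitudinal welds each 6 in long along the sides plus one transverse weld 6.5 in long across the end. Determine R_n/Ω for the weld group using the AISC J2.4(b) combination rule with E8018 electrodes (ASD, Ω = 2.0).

E80XX → F_EXX = 80 ksi.
t_e = 0.707 × 0.375 = 0.2651 in.
R_nwl = 0.6 × 80 × 0.2651 × 12 = 152.7 kips (longitudinal, 2 welds).
R_nwt = 0.6 × 80 × 0.2651 × 6.5 = 82.72 kips (transverse, base value).
(i) R_nwl + R_nwt = 235.4 kips; (ii) 0.85 R_nwl + 1.5 R_nwt = 253.9 kips.
R_n = max = 253.9 kips [governs: (ii)]; R_n/Ω = 126.9 kips.

R_n/Ω ≈ 127 kips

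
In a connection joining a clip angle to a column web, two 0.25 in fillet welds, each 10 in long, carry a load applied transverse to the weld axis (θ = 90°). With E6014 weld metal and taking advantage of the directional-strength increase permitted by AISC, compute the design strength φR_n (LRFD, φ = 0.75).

φR_n ≈ 143 kip

E60XX → F_EXX = 60 ksi.
t_e = 0.707 × 0.25 = 0.1767 in; A_we = 0.1767 × 20 = 3.535 in².
Directional factor: 1.0 + 0.5 sin^1.5(90°) = 1.5.
F_nw = 0.6 × 60 × 1.5 = 54 ksi.
φR_n = 0.75 × 54 × 3.535 = 143.2 kip.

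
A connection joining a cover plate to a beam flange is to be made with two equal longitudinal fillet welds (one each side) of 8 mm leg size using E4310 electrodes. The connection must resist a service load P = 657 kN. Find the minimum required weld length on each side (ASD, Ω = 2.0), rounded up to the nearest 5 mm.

L = 455 mm on each side

E43XX → F_EXX = 430 MPa.
Throat t_e = 0.707 × 8 = 5.656 mm.
r_n/Ω = (0.6 × 430 × 5.656) / 2.0 = 729.6 N/mm = 0.7296 kN/mm.
L_req = P / (r_n/Ω) = 657 / 0.7296 = 900.5 mm total.
Per side: 900.5 / 2 = 450.2 mm.
Round up → use L = 455 mm on each side.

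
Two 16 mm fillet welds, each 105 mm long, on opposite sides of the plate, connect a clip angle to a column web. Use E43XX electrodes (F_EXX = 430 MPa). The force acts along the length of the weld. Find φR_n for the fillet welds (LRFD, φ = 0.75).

φR_n ≈ 460 kN

Effective throat t_e = 0.707 × 16 = 11.31 mm.
Total length L = 210 mm; A_we = 11.31 × 210 = 2376 mm².
F_nw = 0.6 F_EXX = 0.6 × 430 = 258 MPa.
φR_n = 0.75 × 258 × 2376 × 10⁻³ = 459.7 kN.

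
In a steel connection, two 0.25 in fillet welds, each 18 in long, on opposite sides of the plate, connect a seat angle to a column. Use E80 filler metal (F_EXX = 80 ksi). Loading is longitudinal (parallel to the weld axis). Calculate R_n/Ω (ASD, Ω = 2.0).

Effective throat t_e = 0.707 × 0.25 = 0.1767 in.
Total length L = 36 in; A_we = 0.1767 × 36 = 6.363 in².
F_nw = 0.6 F_EXX = 0.6 × 80 = 48 ksi.
R_n = 48 × 6.363 = 305.4 kip; R_n/Ω = 305.4/2.0 = 152.7 kip.

R_n/Ω ≈ 153 kip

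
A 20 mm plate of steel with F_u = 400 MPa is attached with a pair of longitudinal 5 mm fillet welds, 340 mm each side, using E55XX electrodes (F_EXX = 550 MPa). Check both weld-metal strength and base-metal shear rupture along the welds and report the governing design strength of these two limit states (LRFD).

t_e = 0.707 × 5 = 3.535 mm; L = 680 mm.
Weld metal: φR_n = 0.75 × 0.6 × 550 × 3.535 × 680 × 10⁻³ = 594.9 kN.
Base metal (shear rupture): φR_n = 0.75 × 0.6 × 400 × 20 × 680 × 10⁻³ = 2448 kN.
Governing: weld metal.

φR_n ≈ 595 kN (weld metal governs)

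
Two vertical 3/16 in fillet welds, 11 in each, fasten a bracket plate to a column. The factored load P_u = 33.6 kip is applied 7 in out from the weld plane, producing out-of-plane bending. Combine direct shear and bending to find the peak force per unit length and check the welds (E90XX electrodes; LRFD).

f_max ≈ 6.03 kip/in; NOT adequate

E90XX → F_EXX = 90 ksi.
L_w = 2 × 11 = 22 in; section modulus (unit throat) S = 2 × L²/6 = 40.33 in².
Direct shear f_v = P/L_w = 33.6/22 = 1.527 kip/in.
Moment M = P × e = 33.6 × 7 = 235.2 kip·in; bending f_b = M/S = 5.831 kip/in.
f_max = √(f_v² + f_b²) = √(1.527² + 5.831²) = 6.028 kip/in.
φr_n = 0.75 × 0.6 × 90 × (0.707 × 0.1875) = 5.369 kip/in → NOT adequate.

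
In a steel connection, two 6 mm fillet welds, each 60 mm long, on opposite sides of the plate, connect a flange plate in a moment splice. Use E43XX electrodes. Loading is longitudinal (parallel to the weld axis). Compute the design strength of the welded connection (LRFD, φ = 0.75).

φR_n ≈ 98.5 kN

E43XX → F_EXX = 430 MPa.
Effective throat t_e = 0.707 × 6 = 4.242 mm.
Total length L = 120 mm; A_we = 4.242 × 120 = 509 mm².
F_nw = 0.6 F_EXX = 0.6 × 430 = 258 MPa.
φR_n = 0.75 × 258 × 509 × 10⁻³ = 98.5 kN.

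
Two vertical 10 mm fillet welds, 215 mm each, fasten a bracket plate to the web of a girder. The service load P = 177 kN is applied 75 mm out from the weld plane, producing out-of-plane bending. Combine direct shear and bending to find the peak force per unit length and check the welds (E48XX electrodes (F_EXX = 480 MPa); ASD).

f_max ≈ 955 N/mm; adequate

L_w = 2 × 215 = 430 mm; section modulus (unit throat) S = 2 × L²/6 = 15410 mm².
Direct shear f_v = P/L_w = 177×10³/430 = 411.6 N/mm.
Moment M = P × e = 177×10³ × 75 = 13275000 N·mm; bending f_b = M/S = 861.5 N/mm.
f_max = √(f_v² + f_b²) = √(411.6² + 861.5²) = 954.8 N/mm.
r_n/Ω = (1/2.0) × 0.6 × 480 × (0.707 × 10) = 1018 N/mm → adequate.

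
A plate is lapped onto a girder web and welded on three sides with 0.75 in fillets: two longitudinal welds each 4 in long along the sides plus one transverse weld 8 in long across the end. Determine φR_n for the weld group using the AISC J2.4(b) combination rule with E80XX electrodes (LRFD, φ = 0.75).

φR_n ≈ 359 kips

E80XX → F_EXX = 80 ksi.
t_e = 0.707 × 0.75 = 0.5302 in.
R_nwl = 0.6 × 80 × 0.5302 × 8 = 203.6 kips (longitudinal, 2 welds).
R_nwt = 0.6 × 80 × 0.5302 × 8 = 203.6 kips (transverse, base value).
(i) R_nwl + R_nwt = 407.2 kips; (ii) 0.85 R_nwl + 1.5 R_nwt = 478.5 kips.
R_n = max = 478.5 kips [governs: (ii)]; φR_n = 358.9 kips.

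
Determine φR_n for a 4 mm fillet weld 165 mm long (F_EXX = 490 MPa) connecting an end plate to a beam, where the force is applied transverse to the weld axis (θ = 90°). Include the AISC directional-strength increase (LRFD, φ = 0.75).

t_e = 0.707 × 4 = 2.828 mm; A_we = 2.828 × 165 = 466.6 mm².
Directional factor: 1.0 + 0.5 sin^1.5(90°) = 1.5.
F_nw = 0.6 × 490 × 1.5 = 441 MPa.
φR_n = 0.75 × 441 × 466.6 × 10⁻³ = 154.3 kN.

φR_n ≈ 154 kN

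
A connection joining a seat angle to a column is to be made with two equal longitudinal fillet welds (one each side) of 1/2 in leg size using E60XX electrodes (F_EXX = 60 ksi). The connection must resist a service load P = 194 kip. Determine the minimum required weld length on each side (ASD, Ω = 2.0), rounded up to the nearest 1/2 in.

Throat t_e = 0.707 × 0.5 = 0.3535 in.
r_n/Ω = (0.6 × 60 × 0.3535) / 2.0 = 6.363 kip/in.
L_req = P / (r_n/Ω) = 194 / 6.363 = 30.49 in total.
Per side: 30.49 / 2 = 15.24 in.
Round up → use L = 15.5 in on each side.

L = 15.5 in on each side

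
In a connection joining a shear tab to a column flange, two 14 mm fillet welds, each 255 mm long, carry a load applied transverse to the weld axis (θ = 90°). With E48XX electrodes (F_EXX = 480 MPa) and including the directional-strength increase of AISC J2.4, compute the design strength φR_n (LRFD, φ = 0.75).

t_e = 0.707 × 14 = 9.898 mm; A_we = 9.898 × 510 = 5048 mm².
Directional factor: 1.0 + 0.5 sin^1.5(90°) = 1.5.
F_nw = 0.6 × 480 × 1.5 = 432 MPa.
φR_n = 0.75 × 432 × 5048 × 10⁻³ = 1636 kN.

φR_n ≈ 1640 kN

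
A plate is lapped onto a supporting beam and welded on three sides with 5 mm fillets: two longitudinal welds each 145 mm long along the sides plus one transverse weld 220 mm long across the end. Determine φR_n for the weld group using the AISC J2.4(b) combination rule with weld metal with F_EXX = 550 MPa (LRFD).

φR_n ≈ 504 kN

t_e = 0.707 × 5 = 3.535 mm.
R_nwl = 0.6 × 550 × 3.535 × 290 × 10⁻³ = 338.3 kN (longitudinal, 2 welds).
R_nwt = 0.6 × 550 × 3.535 × 220 × 10⁻³ = 256.6 kN (transverse, base value).
(i) R_nwl + R_nwt = 594.9 kN; (ii) 0.85 R_nwl + 1.5 R_nwt = 672.5 kN.
R_n = max = 672.5 kN [governs: (ii)]; φR_n = 504.4 kN.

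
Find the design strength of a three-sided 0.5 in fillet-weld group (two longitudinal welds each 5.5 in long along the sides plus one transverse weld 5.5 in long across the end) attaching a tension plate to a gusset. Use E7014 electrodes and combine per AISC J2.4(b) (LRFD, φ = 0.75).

φR_n ≈ 196 kips

E70XX → F_EXX = 70 ksi.
t_e = 0.707 × 0.5 = 0.3535 in.
R_nwl = 0.6 × 70 × 0.3535 × 11 = 163.3 kips (longitudinal, 2 welds).
R_nwt = 0.6 × 70 × 0.3535 × 5.5 = 81.66 kips (transverse, base value).
(i) R_nwl + R_nwt = 245 kips; (ii) 0.85 R_nwl + 1.5 R_nwt = 261.3 kips.
R_n = max = 261.3 kips [governs: (ii)]; φR_n = 196 kips.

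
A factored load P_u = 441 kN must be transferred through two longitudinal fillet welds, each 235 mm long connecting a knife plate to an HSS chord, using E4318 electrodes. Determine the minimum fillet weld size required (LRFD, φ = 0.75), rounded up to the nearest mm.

w = 7 mm

E43XX → F_EXX = 430 MPa.
Total weld length L = 470 mm.
Required throat t_e = P_u / (φ × 0.6 F_EXX × L) = 441 / (0.75 × 0.6 × 430 × 470 × 10⁻³) = 4.849 mm.
Required leg w = t_e / 0.707 = 6.859 mm → use 7 mm.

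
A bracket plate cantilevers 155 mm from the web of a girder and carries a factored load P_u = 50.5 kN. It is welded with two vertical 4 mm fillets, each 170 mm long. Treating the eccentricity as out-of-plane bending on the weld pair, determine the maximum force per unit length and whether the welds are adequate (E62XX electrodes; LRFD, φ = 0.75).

E62XX → F_EXX = 620 MPa.
L_w = 2 × 170 = 340 mm; section modulus (unit throat) S = 2 × L²/6 = 9633 mm².
Direct shear f_v = P/L_w = 50.5×10³/340 = 148.5 N/mm.
Moment M = P × e = 50.5×10³ × 155 = 7827500 N·mm; bending f_b = M/S = 812.5 N/mm.
f_max = √(f_v² + f_b²) = √(148.5² + 812.5²) = 826 N/mm.
φr_n = 0.75 × 0.6 × 620 × (0.707 × 4) = 789 N/mm → NOT adequate.

f_max ≈ 826 N/mm; NOT adequate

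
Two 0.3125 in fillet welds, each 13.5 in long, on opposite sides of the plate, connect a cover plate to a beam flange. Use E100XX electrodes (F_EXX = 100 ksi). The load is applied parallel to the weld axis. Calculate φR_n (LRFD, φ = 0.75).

Effective throat t_e = 0.707 × 0.3125 = 0.2209 in.
Total length L = 27 in; A_we = 0.2209 × 27 = 5.965 in².
F_nw = 0.6 F_EXX = 0.6 × 100 = 60 ksi.
φR_n = 0.75 × 60 × 5.965 = 268.4 kip.

φR_n ≈ 268 kip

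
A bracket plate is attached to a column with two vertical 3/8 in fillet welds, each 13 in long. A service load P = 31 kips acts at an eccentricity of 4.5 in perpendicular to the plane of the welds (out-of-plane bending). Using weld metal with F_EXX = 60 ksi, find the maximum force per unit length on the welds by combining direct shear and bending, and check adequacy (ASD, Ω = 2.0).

L_w = 2 × 13 = 26 in; section modulus (unit throat) S = 2 × L²/6 = 56.33 in².
Direct shear f_v = P/L_w = 31/26 = 1.192 kip/in.
Moment M = P × e = 31 × 4.5 = 139.5 kip·in; bending f_b = M/S = 2.476 kip/in.
f_max = √(f_v² + f_b²) = √(1.192² + 2.476²) = 2.748 kip/in.
r_n/Ω = (1/2.0) × 0.6 × 60 × (0.707 × 0.375) = 4.772 kip/in → adequate.

f_max ≈ 2.75 kip/in; adequate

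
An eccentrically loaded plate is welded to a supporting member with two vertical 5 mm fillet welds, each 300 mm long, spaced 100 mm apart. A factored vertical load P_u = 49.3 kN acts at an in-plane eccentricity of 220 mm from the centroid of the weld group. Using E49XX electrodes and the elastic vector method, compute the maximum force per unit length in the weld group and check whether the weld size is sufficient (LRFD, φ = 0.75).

f_max ≈ 321 N/mm; adequate

E49XX → F_EXX = 490 MPa.
Total weld length L_w = 600 mm. Treat welds as unit-width lines.
Polar moment about centroid: J = 2[d³/12 + d(b/2)²] = 2[300³/12 + 300×50²] = 6000000 mm³.
Direct shear f_v = P/L_w = 49.3×10³ / 600 = 82.17 N/mm (vertical).
Torsion M = P·e = 49.3×10³ × 220 = 10846000 N·mm.
Critical point at (x, y) = (50, 150) from centroid. f_tx = M·y/J = 271.1 N/mm; f_ty = M·x/J = 90.38 N/mm.
Resultant f_max = √[f_tx² + (f_v + f_ty)²] = √[271.1² + (82.17 + 90.38)²] = 321.4 N/mm.
Capacity per unit length: φr_n = 0.75 × 0.6 × 490 × (0.707 × 5) = 779.5 N/mm.
321.4 ≤ 779.5 → adequate.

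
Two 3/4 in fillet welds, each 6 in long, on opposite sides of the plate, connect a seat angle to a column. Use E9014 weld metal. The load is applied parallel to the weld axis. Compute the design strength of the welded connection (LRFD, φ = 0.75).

E90XX → F_EXX = 90 ksi.
Effective throat t_e = 0.707 × 0.75 = 0.5302 in.
Total length L = 12 in; A_we = 0.5302 × 12 = 6.363 in².
F_nw = 0.6 F_EXX = 0.6 × 90 = 54 ksi.
φR_n = 0.75 × 54 × 6.363 = 257.7 kip.

φR_n ≈ 258 kip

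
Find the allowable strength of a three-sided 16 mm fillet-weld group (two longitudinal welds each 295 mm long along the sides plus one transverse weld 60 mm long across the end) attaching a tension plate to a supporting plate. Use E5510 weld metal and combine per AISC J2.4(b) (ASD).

R_n/Ω ≈ 1210 kN

E55XX → F_EXX = 550 MPa.
t_e = 0.707 × 16 = 11.31 mm.
R_nwl = 0.6 × 550 × 11.31 × 590 × 10⁻³ = 2202 kN (longitudinal, 2 welds).
R_nwt = 0.6 × 550 × 11.31 × 60 × 10⁻³ = 224 kN (transverse, base value).
(i) R_nwl + R_nwt = 2426 kN; (ii) 0.85 R_nwl + 1.5 R_nwt = 2208 kN.
R_n = max = 2426 kN [governs: (i)]; R_n/Ω = 1213 kN.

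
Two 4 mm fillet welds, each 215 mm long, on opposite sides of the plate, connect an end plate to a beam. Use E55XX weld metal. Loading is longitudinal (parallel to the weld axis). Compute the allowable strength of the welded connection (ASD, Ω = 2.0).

E55XX → F_EXX = 550 MPa.
Effective throat t_e = 0.707 × 4 = 2.828 mm.
Total length L = 430 mm; A_we = 2.828 × 430 = 1216 mm².
F_nw = 0.6 F_EXX = 0.6 × 550 = 330 MPa.
R_n = 330 × 1216 × 10⁻³ = 401.3 kN; R_n/Ω = 401.3/2.0 = 200.6 kN.

R_n/Ω ≈ 201 kN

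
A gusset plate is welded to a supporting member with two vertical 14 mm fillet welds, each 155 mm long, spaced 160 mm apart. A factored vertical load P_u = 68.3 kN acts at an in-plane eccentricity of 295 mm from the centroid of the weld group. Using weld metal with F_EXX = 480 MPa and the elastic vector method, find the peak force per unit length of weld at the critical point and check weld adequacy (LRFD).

Total weld length L_w = 310 mm. Treat welds as unit-width lines.
Polar moment about centroid: J = 2[d³/12 + d(b/2)²] = 2[155³/12 + 155×80²] = 2605000 mm³.
Direct shear f_v = P/L_w = 68.3×10³ / 310 = 220.3 N/mm (vertical).
Torsion M = P·e = 68.3×10³ × 295 = 20148000 N·mm.
Critical point at (x, y) = (80, 77.5) from centroid. f_tx = M·y/J = 599.5 N/mm; f_ty = M·x/J = 618.8 N/mm.
Resultant f_max = √[f_tx² + (f_v + f_ty)²] = √[599.5² + (220.3 + 618.8)²] = 1031 N/mm.
Capacity per unit length: φr_n = 0.75 × 0.6 × 480 × (0.707 × 14) = 2138 N/mm.
1031 ≤ 2138 → adequate.

f_max ≈ 1030 N/mm; adequate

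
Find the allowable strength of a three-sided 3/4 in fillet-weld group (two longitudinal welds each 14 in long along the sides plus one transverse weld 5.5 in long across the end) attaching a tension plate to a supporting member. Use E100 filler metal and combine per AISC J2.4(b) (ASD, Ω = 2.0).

R_n/Ω ≈ 533 kips

E100XX → F_EXX = 100 ksi.
t_e = 0.707 × 0.75 = 0.5302 in.
R_nwl = 0.6 × 100 × 0.5302 × 28 = 890.8 kips (longitudinal, 2 welds).
R_nwt = 0.6 × 100 × 0.5302 × 5.5 = 175 kips (transverse, base value).
(i) R_nwl + R_nwt = 1066 kips; (ii) 0.85 R_nwl + 1.5 R_nwt = 1020 kips.
R_n = max = 1066 kips [governs: (i)]; R_n/Ω = 532.9 kips.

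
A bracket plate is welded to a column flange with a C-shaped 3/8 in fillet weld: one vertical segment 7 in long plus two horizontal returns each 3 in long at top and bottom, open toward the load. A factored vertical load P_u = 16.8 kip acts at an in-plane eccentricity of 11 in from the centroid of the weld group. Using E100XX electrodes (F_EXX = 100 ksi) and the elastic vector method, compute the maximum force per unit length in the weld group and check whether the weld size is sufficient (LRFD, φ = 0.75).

Total weld length L_w = 13 in. Treat welds as unit-width lines.
Centroid: x̄ = 2×3×1.5 / 13 = 0.6923 in from the vertical weld.
Polar moment about centroid: J = I_x + I_y = [7³/12 + 2×3×3.5²] + [7×0.6923² + 2(3³/12 + 3×0.8077²)] = 113.9 in³.
Direct shear f_v = P/L_w = 16.8 / 13 = 1.292 kip/in (vertical).
Torsion M = P·e = 16.8 × 11 = 184.8 kip·in.
Critical point at (x, y) = (2.308, 3.5) from centroid. f_tx = M·y/J = 5.681 kip/in; f_ty = M·x/J = 3.746 kip/in.
Resultant f_max = √[f_tx² + (f_v + f_ty)²] = √[5.681² + (1.292 + 3.746)²] = 7.593 kip/in.
Capacity per unit length: φr_n = 0.75 × 0.6 × 100 × (0.707 × 0.375) = 11.93 kip/in.
7.593 ≤ 11.93 → adequate.

f_max ≈ 7.59 kip/in; adequate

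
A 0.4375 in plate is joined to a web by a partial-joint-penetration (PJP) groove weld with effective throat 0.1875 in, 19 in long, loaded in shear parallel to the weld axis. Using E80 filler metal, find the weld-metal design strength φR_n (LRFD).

E80XX → F_EXX = 80 ksi.
Effective throat (given) t_e = 0.1875 in.
A_we = 0.1875 × 19 = 3.562 in².
F_nw = 0.6 F_EXX = 48 ksi.
φR_n = 0.75 × 48 × 3.562 = 128.2 kips.

φR_n ≈ 128 kips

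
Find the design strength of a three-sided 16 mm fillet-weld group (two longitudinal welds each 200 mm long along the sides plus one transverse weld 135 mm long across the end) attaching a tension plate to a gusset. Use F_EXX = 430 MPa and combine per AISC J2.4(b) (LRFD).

φR_n ≈ 1190 kN

t_e = 0.707 × 16 = 11.31 mm.
R_nwl = 0.6 × 430 × 11.31 × 400 × 10⁻³ = 1167 kN (longitudinal, 2 welds).
R_nwt = 0.6 × 430 × 11.31 × 135 × 10⁻³ = 394 kN (transverse, base value).
(i) R_nwl + R_nwt = 1561 kN; (ii) 0.85 R_nwl + 1.5 R_nwt = 1583 kN.
R_n = max = 1583 kN [governs: (ii)]; φR_n = 1187 kN.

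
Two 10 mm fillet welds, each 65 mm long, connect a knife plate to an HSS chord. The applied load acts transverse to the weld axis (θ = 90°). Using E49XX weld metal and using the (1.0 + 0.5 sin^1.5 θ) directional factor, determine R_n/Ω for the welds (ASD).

R_n/Ω ≈ 203 kN

E49XX → F_EXX = 490 MPa.
t_e = 0.707 × 10 = 7.07 mm; A_we = 7.07 × 130 = 919.1 mm².
Directional factor: 1.0 + 0.5 sin^1.5(90°) = 1.5.
F_nw = 0.6 × 490 × 1.5 = 441 MPa.
R_n/Ω = (441 × 919.1) / 2.0 × 10⁻³ = 202.7 kN.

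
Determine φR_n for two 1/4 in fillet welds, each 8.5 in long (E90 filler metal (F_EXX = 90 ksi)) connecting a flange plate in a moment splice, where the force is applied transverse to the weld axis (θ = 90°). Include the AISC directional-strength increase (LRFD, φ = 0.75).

φR_n ≈ 183 kip

t_e = 0.707 × 0.25 = 0.1767 in; A_we = 0.1767 × 17 = 3.005 in².
Directional factor: 1.0 + 0.5 sin^1.5(90°) = 1.5.
F_nw = 0.6 × 90 × 1.5 = 81 ksi.
φR_n = 0.75 × 81 × 3.005 = 182.5 kip.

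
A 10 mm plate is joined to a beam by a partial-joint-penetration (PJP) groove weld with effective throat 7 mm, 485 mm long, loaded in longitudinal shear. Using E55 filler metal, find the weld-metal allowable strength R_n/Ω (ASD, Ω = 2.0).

R_n/Ω ≈ 560 kN

E55XX → F_EXX = 550 MPa.
Effective throat (given) t_e = 7 mm.
A_we = 7 × 485 = 3395 mm².
F_nw = 0.6 F_EXX = 330 MPa.
R_n/Ω = (330 × 3395) / 2.0 × 10⁻³ = 560.2 kN.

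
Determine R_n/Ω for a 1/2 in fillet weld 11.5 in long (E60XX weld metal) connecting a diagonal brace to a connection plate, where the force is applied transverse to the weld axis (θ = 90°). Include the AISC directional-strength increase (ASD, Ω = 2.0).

R_n/Ω ≈ 110 kips

E60XX → F_EXX = 60 ksi.
t_e = 0.707 × 0.5 = 0.3535 in; A_we = 0.3535 × 11.5 = 4.065 in².
Directional factor: 1.0 + 0.5 sin^1.5(90°) = 1.5.
F_nw = 0.6 × 60 × 1.5 = 54 ksi.
R_n/Ω = (54 × 4.065) / 2.0 = 109.8 kips.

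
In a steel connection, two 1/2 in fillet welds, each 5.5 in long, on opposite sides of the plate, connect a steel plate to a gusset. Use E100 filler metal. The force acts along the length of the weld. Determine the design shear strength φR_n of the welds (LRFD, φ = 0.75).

φR_n ≈ 175 kips

E100XX → F_EXX = 100 ksi.
Effective throat t_e = 0.707 × 0.5 = 0.3535 in.
Total length L = 11 in; A_we = 0.3535 × 11 = 3.888 in².
F_nw = 0.6 F_EXX = 0.6 × 100 = 60 ksi.
φR_n = 0.75 × 60 × 3.888 = 175 kips.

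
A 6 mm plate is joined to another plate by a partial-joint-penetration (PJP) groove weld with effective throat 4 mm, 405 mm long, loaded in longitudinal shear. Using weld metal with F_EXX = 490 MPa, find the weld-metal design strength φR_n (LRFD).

φR_n ≈ 357 kN

Effective throat (given) t_e = 4 mm.
A_we = 4 × 405 = 1620 mm².
F_nw = 0.6 F_EXX = 294 MPa.
φR_n = 0.75 × 294 × 1620 × 10⁻³ = 357.2 kN.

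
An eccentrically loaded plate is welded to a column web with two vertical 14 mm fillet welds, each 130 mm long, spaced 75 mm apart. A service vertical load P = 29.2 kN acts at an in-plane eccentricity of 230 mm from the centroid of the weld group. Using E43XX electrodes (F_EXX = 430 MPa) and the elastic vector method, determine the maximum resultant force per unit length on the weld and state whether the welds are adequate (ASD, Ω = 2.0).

f_max ≈ 751 N/mm; adequate

Total weld length L_w = 260 mm. Treat welds as unit-width lines.
Polar moment about centroid: J = 2[d³/12 + d(b/2)²] = 2[130³/12 + 130×37.5²] = 731800 mm³.
Direct shear f_v = P/L_w = 29.2×10³ / 260 = 112.3 N/mm (vertical).
Torsion M = P·e = 29.2×10³ × 230 = 6716000 N·mm.
Critical point at (x, y) = (37.5, 65) from centroid. f_tx = M·y/J = 596.5 N/mm; f_ty = M·x/J = 344.2 N/mm.
Resultant f_max = √[f_tx² + (f_v + f_ty)²] = √[596.5² + (112.3 + 344.2)²] = 751.1 N/mm.
Capacity per unit length: r_n/Ω = (1/2.0) × 0.6 × 430 × (0.707 × 14) = 1277 N/mm.
751.1 ≤ 1277 → adequate.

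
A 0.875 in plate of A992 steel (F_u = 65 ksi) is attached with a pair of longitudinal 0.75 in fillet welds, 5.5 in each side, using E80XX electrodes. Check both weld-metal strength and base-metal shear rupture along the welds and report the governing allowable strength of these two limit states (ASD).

R_n/Ω ≈ 140 kips (weld metal governs)

E80XX → F_EXX = 80 ksi.
t_e = 0.707 × 0.75 = 0.5302 in; L = 11 in.
Weld metal: R_n/Ω = (1/2.0) × 0.6 × 80 × 0.5302 × 11 = 140 kips.
Base metal (shear rupture): R_n/Ω = (1/2.0) × 0.6 × 65 × 0.875 × 11 = 187.7 kips.
Governing: weld metal.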